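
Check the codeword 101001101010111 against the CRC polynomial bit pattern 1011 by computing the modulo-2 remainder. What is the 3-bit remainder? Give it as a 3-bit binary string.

100

Modulo-2 division of 101001101010111 by 1011:
  pos 0: 1010 XOR 1011 = 0001
  pos 3: 1011 XOR 1011 = 0000
  pos 8: 1010 XOR 1011 = 0001
  pos 11: 1111 XOR 1011 = 0100
Remainder = 100 (nonzero — an error is detected).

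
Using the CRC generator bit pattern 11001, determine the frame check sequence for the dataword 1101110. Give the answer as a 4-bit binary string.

Append 4 zeros: 11011100000. Divide by 11001 (XOR where the leading bit is 1):
  pos 0: 11011 XOR 11001 = 00010
  pos 3: 10100 XOR 11001 = 01101
  pos 4: 11010 XOR 11001 = 00011
Remainder (last 4 bits) = 1100. This is the CRC / FCS.

1100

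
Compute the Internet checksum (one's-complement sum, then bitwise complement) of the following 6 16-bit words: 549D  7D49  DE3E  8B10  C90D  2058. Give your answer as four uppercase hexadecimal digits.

DB63

One's-complement addition (fold any carry out of bit 15 back into bit 0):
  0x549D + 0x7D49 = 0x0D1E6
  0xD1E6 + 0xDE3E = 0x1B024 → wrap carry → 0xB025
  0xB025 + 0x8B10 = 0x13B35 → wrap carry → 0x3B36
  0x3B36 + 0xC90D = 0x10443 → wrap carry → 0x0444
  0x0444 + 0x2058 = 0x0249C
One's-complement sum = 0x249C.
Checksum = ~0x249C & 0xFFFF = 0xDB63.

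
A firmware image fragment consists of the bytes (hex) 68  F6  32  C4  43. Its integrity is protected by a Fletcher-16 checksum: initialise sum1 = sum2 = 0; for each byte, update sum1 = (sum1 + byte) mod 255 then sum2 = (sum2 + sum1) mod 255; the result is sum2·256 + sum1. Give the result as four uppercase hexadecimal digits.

Running sums (mod 255):
  after byte 0 (68): sum1=104, sum2=104
  after byte 1 (F6): sum1=95, sum2=199
  after byte 2 (32): sum1=145, sum2=89
  after byte 3 (C4): sum1=86, sum2=175
  after byte 4 (43): sum1=153, sum2=73
Checksum = sum2·256 + sum1 = 73·256 + 153 = 18841 = 0x4999.

4999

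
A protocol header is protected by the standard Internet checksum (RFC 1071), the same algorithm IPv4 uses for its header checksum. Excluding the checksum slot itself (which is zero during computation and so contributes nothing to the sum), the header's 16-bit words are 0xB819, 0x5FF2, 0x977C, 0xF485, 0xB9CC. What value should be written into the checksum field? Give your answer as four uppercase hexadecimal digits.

A224

One's-complement addition (fold any carry out of bit 15 back into bit 0):
  0xB819 + 0x5FF2 = 0x1180B → wrap carry → 0x180C
  0x180C + 0x977C = 0x0AF88
  0xAF88 + 0xF485 = 0x1A40D → wrap carry → 0xA40E
  0xA40E + 0xB9CC = 0x15DDA → wrap carry → 0x5DDB
One's-complement sum = 0x5DDB.
Checksum = ~0x5DDB & 0xFFFF = 0xA224.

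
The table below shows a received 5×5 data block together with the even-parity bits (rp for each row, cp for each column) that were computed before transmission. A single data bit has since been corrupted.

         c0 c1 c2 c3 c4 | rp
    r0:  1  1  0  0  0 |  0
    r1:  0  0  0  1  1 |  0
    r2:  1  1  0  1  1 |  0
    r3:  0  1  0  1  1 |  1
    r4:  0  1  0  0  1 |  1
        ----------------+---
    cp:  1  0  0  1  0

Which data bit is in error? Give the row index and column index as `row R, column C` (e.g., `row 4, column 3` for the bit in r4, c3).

Recompute each row's even parity and compare to rp:
  r0: data parity 0, sent rp 0 → ok
  r1: data parity 0, sent rp 0 → ok
  r2: data parity 0, sent rp 0 → ok
  r3: data parity 1, sent rp 1 → ok
  r4: data parity 0, sent rp 1 → mismatch
Recompute each column's even parity and compare to cp:
  c0: data parity 0, sent cp 1 → mismatch
  c1: data parity 0, sent cp 0 → ok
  c2: data parity 0, sent cp 0 → ok
  c3: data parity 1, sent cp 1 → ok
  c4: data parity 0, sent cp 0 → ok
Exactly one row (r4) and one column (c0) fail → the flipped bit is at their intersection.

row 4, column 0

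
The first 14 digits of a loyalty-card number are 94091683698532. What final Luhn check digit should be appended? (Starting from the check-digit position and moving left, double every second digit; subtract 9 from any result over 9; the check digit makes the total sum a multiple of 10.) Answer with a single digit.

Partial digits right→left: 2 3 5 8 9 6 3 8 6 1 9 0 4 9
Double every second digit counting from the check-digit position (so the 1st, 3rd, 5th, ... of the partial from the right).
  doubled (with −9 where >9): 4 1 9 6 3 9 8 → sum 40
  kept as-is: 3 8 6 8 1 0 9 → sum 35
Total = 40 + 35 = 75.
Check digit = (10 − (75 mod 10)) mod 10 = 5.

5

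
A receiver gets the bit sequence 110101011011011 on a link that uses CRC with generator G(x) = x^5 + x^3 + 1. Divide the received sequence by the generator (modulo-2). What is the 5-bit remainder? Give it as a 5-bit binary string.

Modulo-2 division of 110101011011011 by 101001:
  pos 0: 110101 XOR 101001 = 011100
  pos 1: 111000 XOR 101001 = 010001
  pos 2: 100011 XOR 101001 = 001010
  pos 4: 101010 XOR 101001 = 000011
  pos 8: 111101 XOR 101001 = 010100
  pos 9: 101001 XOR 101001 = 000000
Remainder = 00000 (zero — the frame passes the CRC check).

00000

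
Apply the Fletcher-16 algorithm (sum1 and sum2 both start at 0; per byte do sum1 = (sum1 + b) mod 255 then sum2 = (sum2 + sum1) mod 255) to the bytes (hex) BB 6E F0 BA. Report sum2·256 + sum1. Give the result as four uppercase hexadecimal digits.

Running sums (mod 255):
  after byte 0 (BB): sum1=187, sum2=187
  after byte 1 (6E): sum1=42, sum2=229
  after byte 2 (F0): sum1=27, sum2=1
  after byte 3 (BA): sum1=213, sum2=214
Checksum = sum2·256 + sum1 = 214·256 + 213 = 54997 = 0xD6D5.

D6D5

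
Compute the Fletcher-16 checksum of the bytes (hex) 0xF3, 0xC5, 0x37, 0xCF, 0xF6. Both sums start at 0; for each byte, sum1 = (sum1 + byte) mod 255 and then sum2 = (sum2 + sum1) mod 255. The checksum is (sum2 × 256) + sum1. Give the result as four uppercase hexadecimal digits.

Running sums (mod 255):
  after byte 0 (0xF3): sum1=243, sum2=243
  after byte 1 (0xC5): sum1=185, sum2=173
  after byte 2 (0x37): sum1=240, sum2=158
  after byte 3 (0xCF): sum1=192, sum2=95
  after byte 4 (0xF6): sum1=183, sum2=23
Checksum = sum2·256 + sum1 = 23·256 + 183 = 6071 = 0x17B7.

17B7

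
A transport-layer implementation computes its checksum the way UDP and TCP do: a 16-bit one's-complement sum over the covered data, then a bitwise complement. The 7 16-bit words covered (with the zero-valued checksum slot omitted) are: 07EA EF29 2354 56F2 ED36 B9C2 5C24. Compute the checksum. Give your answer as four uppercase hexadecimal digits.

8B87

One's-complement addition (fold any carry out of bit 15 back into bit 0):
  0x07EA + 0xEF29 = 0x0F713
  0xF713 + 0x2354 = 0x11A67 → wrap carry → 0x1A68
  0x1A68 + 0x56F2 = 0x0715A
  0x715A + 0xED36 = 0x15E90 → wrap carry → 0x5E91
  0x5E91 + 0xB9C2 = 0x11853 → wrap carry → 0x1854
  0x1854 + 0x5C24 = 0x07478
One's-complement sum = 0x7478.
Checksum = ~0x7478 & 0xFFFF = 0x8B87.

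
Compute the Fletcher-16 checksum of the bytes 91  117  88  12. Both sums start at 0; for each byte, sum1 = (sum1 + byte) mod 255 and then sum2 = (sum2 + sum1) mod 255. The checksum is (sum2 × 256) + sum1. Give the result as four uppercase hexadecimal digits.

8A35

Running sums (mod 255):
  after byte 0 (91): sum1=91, sum2=91
  after byte 1 (117): sum1=208, sum2=44
  after byte 2 (88): sum1=41, sum2=85
  after byte 3 (12): sum1=53, sum2=138
Checksum = sum2·256 + sum1 = 138·256 + 53 = 35381 = 0x8A35.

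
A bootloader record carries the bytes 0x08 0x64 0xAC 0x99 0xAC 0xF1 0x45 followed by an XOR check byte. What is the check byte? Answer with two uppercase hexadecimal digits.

XOR the bytes together:
  start with 0x08
  0x08 ⊕ 0x64 = 0x6C
  0x6C ⊕ 0xAC = 0xC0
  0xC0 ⊕ 0x99 = 0x59
  0x59 ⊕ 0xAC = 0xF5
  0xF5 ⊕ 0xF1 = 0x04
  0x04 ⊕ 0x45 = 0x41

41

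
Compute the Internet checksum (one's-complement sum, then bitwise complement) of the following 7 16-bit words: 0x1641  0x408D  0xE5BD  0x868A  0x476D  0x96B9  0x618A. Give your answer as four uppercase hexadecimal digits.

FD37

One's-complement addition (fold any carry out of bit 15 back into bit 0):
  0x1641 + 0x408D = 0x056CE
  0x56CE + 0xE5BD = 0x13C8B → wrap carry → 0x3C8C
  0x3C8C + 0x868A = 0x0C316
  0xC316 + 0x476D = 0x10A83 → wrap carry → 0x0A84
  0x0A84 + 0x96B9 = 0x0A13D
  0xA13D + 0x618A = 0x102C7 → wrap carry → 0x02C8
One's-complement sum = 0x02C8.
Checksum = ~0x02C8 & 0xFFFF = 0xFD37.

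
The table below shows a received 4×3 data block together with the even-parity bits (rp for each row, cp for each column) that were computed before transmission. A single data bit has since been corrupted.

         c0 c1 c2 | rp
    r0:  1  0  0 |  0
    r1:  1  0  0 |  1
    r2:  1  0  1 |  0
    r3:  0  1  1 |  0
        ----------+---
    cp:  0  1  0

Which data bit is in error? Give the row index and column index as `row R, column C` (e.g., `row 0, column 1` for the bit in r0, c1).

row 0, column 0

Recompute each row's even parity and compare to rp:
  r0: data parity 1, sent rp 0 → mismatch
  r1: data parity 1, sent rp 1 → ok
  r2: data parity 0, sent rp 0 → ok
  r3: data parity 0, sent rp 0 → ok
Recompute each column's even parity and compare to cp:
  c0: data parity 1, sent cp 0 → mismatch
  c1: data parity 1, sent cp 1 → ok
  c2: data parity 0, sent cp 0 → ok
Exactly one row (r0) and one column (c0) fail → the flipped bit is at their intersection.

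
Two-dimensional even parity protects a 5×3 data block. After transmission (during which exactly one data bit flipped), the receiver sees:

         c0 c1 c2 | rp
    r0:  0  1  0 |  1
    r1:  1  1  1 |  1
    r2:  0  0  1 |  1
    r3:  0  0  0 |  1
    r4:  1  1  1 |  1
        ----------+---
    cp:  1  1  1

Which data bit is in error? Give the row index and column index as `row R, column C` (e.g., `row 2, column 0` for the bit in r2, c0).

Recompute each row's even parity and compare to rp:
  r0: data parity 1, sent rp 1 → ok
  r1: data parity 1, sent rp 1 → ok
  r2: data parity 1, sent rp 1 → ok
  r3: data parity 0, sent rp 1 → mismatch
  r4: data parity 1, sent rp 1 → ok
Recompute each column's even parity and compare to cp:
  c0: data parity 0, sent cp 1 → mismatch
  c1: data parity 1, sent cp 1 → ok
  c2: data parity 1, sent cp 1 → ok
Exactly one row (r3) and one column (c0) fail → the flipped bit is at their intersection.

row 3, column 0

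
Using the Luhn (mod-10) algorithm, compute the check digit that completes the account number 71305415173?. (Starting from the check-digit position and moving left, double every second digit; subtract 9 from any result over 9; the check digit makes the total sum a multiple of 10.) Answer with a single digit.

Partial digits right→left: 3 7 1 5 1 4 5 0 3 1 7
Double every second digit counting from the check-digit position (so the 1st, 3rd, 5th, ... of the partial from the right).
  doubled (with −9 where >9): 6 2 2 1 6 5 → sum 22
  kept as-is: 7 5 4 0 1 → sum 17
Total = 22 + 17 = 39.
Check digit = (10 − (39 mod 10)) mod 10 = 1.

1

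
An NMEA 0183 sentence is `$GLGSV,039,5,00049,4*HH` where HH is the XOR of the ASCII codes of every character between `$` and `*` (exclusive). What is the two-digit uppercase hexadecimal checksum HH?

4F

XOR the ASCII codes of the payload characters:
  'G' = 0x47 → acc = 0x47
  'L' = 0x4C → acc = 0x0B
  'G' = 0x47 → acc = 0x4C
  'S' = 0x53 → acc = 0x1F
  'V' = 0x56 → acc = 0x49
  ',' = 0x2C → acc = 0x65
  '0' = 0x30 → acc = 0x55
  '3' = 0x33 → acc = 0x66
  '9' = 0x39 → acc = 0x5F
  ',' = 0x2C → acc = 0x73
  '5' = 0x35 → acc = 0x46
  ',' = 0x2C → acc = 0x6A
  '0' = 0x30 → acc = 0x5A
  '0' = 0x30 → acc = 0x6A
  '0' = 0x30 → acc = 0x5A
  '4' = 0x34 → acc = 0x6E
  '9' = 0x39 → acc = 0x57
  ',' = 0x2C → acc = 0x7B
  '4' = 0x34 → acc = 0x4F
Checksum = 0x4F.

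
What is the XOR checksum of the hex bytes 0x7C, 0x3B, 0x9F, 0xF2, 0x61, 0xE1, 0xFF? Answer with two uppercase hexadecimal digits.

XOR the bytes together:
  start with 0x7C
  0x7C ⊕ 0x3B = 0x47
  0x47 ⊕ 0x9F = 0xD8
  0xD8 ⊕ 0xF2 = 0x2A
  0x2A ⊕ 0x61 = 0x4B
  0x4B ⊕ 0xE1 = 0xAA
  0xAA ⊕ 0xFF = 0x55

55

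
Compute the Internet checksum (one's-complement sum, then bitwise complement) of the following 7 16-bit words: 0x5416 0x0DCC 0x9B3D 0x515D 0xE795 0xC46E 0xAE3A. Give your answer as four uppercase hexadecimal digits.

One's-complement addition (fold any carry out of bit 15 back into bit 0):
  0x5416 + 0x0DCC = 0x061E2
  0x61E2 + 0x9B3D = 0x0FD1F
  0xFD1F + 0x515D = 0x14E7C → wrap carry → 0x4E7D
  0x4E7D + 0xE795 = 0x13612 → wrap carry → 0x3613
  0x3613 + 0xC46E = 0x0FA81
  0xFA81 + 0xAE3A = 0x1A8BB → wrap carry → 0xA8BC
One's-complement sum = 0xA8BC.
Checksum = ~0xA8BC & 0xFFFF = 0x5743.

5743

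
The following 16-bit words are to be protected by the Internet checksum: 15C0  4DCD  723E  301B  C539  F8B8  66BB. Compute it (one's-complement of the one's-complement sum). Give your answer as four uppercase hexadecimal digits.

D56A

One's-complement addition (fold any carry out of bit 15 back into bit 0):
  0x15C0 + 0x4DCD = 0x0638D
  0x638D + 0x723E = 0x0D5CB
  0xD5CB + 0x301B = 0x105E6 → wrap carry → 0x05E7
  0x05E7 + 0xC539 = 0x0CB20
  0xCB20 + 0xF8B8 = 0x1C3D8 → wrap carry → 0xC3D9
  0xC3D9 + 0x66BB = 0x12A94 → wrap carry → 0x2A95
One's-complement sum = 0x2A95.
Checksum = ~0x2A95 & 0xFFFF = 0xD56A.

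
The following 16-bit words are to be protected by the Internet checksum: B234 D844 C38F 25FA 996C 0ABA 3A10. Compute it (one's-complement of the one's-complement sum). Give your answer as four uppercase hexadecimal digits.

ADC5

One's-complement addition (fold any carry out of bit 15 back into bit 0):
  0xB234 + 0xD844 = 0x18A78 → wrap carry → 0x8A79
  0x8A79 + 0xC38F = 0x14E08 → wrap carry → 0x4E09
  0x4E09 + 0x25FA = 0x07403
  0x7403 + 0x996C = 0x10D6F → wrap carry → 0x0D70
  0x0D70 + 0x0ABA = 0x0182A
  0x182A + 0x3A10 = 0x0523A
One's-complement sum = 0x523A.
Checksum = ~0x523A & 0xFFFF = 0xADC5.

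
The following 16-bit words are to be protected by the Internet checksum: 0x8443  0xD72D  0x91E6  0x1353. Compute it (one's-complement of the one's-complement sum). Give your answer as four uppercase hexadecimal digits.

FF54

One's-complement addition (fold any carry out of bit 15 back into bit 0):
  0x8443 + 0xD72D = 0x15B70 → wrap carry → 0x5B71
  0x5B71 + 0x91E6 = 0x0ED57
  0xED57 + 0x1353 = 0x100AA → wrap carry → 0x00AB
One's-complement sum = 0x00AB.
Checksum = ~0x00AB & 0xFFFF = 0xFF54.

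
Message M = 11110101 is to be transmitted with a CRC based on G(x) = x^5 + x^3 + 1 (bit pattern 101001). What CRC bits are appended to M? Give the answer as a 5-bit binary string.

Append 5 zeros: 1111010100000. Divide by 101001 (XOR where the leading bit is 1):
  pos 0: 111101 XOR 101001 = 010100
  pos 1: 101000 XOR 101001 = 000001
  pos 6: 110000 XOR 101001 = 011001
  pos 7: 110010 XOR 101001 = 011011
Remainder (last 5 bits) = 11011. This is the CRC / FCS.

11011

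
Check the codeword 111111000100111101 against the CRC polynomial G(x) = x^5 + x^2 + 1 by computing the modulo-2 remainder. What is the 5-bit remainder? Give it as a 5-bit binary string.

01101

Modulo-2 division of 111111000100111101 by 100101:
  pos 0: 111111 XOR 100101 = 011010
  pos 1: 110100 XOR 100101 = 010001
  pos 2: 100010 XOR 100101 = 000111
  pos 5: 111010 XOR 100101 = 011111
  pos 6: 111110 XOR 100101 = 011011
  pos 7: 110111 XOR 100101 = 010010
  pos 8: 100101 XOR 100101 = 000000
Remainder = 01101 (nonzero — an error is detected).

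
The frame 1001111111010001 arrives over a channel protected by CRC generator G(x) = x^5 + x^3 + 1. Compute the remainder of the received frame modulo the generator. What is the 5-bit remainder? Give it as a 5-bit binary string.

Modulo-2 division of 1001111111010001 by 101001:
  pos 0: 100111 XOR 101001 = 001110
  pos 2: 111011 XOR 101001 = 010010
  pos 3: 100101 XOR 101001 = 001100
  pos 5: 110010 XOR 101001 = 011011
  pos 6: 110111 XOR 101001 = 011110
  pos 7: 111100 XOR 101001 = 010101
  pos 8: 101010 XOR 101001 = 000011
Remainder = 01101 (nonzero — an error is detected).

01101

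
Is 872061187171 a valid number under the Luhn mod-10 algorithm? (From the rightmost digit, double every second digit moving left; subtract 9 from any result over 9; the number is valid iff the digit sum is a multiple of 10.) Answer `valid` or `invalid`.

From the right, keep odd positions and double even positions (subtract 9 from any doubled value over 9):
  doubled (positions 2,4,...): 5 5 2 3 4 7 → sum 26
  kept (positions 1,3,...): 1 1 8 1 0 7 → sum 18
Total = 44.
44 mod 10 = 4, so the number is invalid.

invalid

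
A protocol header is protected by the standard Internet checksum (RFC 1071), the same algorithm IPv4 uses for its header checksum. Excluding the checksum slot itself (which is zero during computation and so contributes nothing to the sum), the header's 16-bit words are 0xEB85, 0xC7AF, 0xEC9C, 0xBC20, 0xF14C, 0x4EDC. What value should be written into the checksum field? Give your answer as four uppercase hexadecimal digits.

63E3

One's-complement addition (fold any carry out of bit 15 back into bit 0):
  0xEB85 + 0xC7AF = 0x1B334 → wrap carry → 0xB335
  0xB335 + 0xEC9C = 0x19FD1 → wrap carry → 0x9FD2
  0x9FD2 + 0xBC20 = 0x15BF2 → wrap carry → 0x5BF3
  0x5BF3 + 0xF14C = 0x14D3F → wrap carry → 0x4D40
  0x4D40 + 0x4EDC = 0x09C1C
One's-complement sum = 0x9C1C.
Checksum = ~0x9C1C & 0xFFFF = 0x63E3.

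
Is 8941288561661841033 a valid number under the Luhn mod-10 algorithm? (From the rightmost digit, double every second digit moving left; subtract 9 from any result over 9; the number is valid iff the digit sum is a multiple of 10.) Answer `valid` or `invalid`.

invalid

From the right, keep odd positions and double even positions (subtract 9 from any doubled value over 9):
  doubled (positions 2,4,...): 6 2 7 3 2 1 7 2 9 → sum 39
  kept (positions 1,3,...): 3 0 4 1 6 6 8 2 4 8 → sum 42
Total = 81.
81 mod 10 = 1, so the number is invalid.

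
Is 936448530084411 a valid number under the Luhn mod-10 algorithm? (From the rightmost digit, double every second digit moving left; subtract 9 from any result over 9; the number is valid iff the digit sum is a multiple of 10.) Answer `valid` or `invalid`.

From the right, keep odd positions and double even positions (subtract 9 from any doubled value over 9):
  doubled (positions 2,4,...): 2 8 0 6 7 8 6 → sum 37
  kept (positions 1,3,...): 1 4 8 0 5 4 6 9 → sum 37
Total = 74.
74 mod 10 = 4, so the number is invalid.

invalid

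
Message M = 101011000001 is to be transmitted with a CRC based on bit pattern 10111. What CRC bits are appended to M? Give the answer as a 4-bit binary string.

0001

Append 4 zeros: 1010110000010000. Divide by 10111 (XOR where the leading bit is 1):
  pos 0: 10101 XOR 10111 = 00010
  pos 3: 10100 XOR 10111 = 00011
  pos 6: 11000 XOR 10111 = 01111
  pos 7: 11111 XOR 10111 = 01000
  pos 8: 10000 XOR 10111 = 00111
  pos 10: 11100 XOR 10111 = 01011
  pos 11: 10110 XOR 10111 = 00001
Remainder (last 4 bits) = 0001. This is the CRC / FCS.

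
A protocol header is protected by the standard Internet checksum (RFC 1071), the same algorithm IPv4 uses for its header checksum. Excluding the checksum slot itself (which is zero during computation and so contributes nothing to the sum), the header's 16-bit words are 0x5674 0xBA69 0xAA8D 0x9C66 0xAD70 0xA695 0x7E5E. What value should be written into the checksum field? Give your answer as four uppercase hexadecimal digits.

One's-complement addition (fold any carry out of bit 15 back into bit 0):
  0x5674 + 0xBA69 = 0x110DD → wrap carry → 0x10DE
  0x10DE + 0xAA8D = 0x0BB6B
  0xBB6B + 0x9C66 = 0x157D1 → wrap carry → 0x57D2
  0x57D2 + 0xAD70 = 0x10542 → wrap carry → 0x0543
  0x0543 + 0xA695 = 0x0ABD8
  0xABD8 + 0x7E5E = 0x12A36 → wrap carry → 0x2A37
One's-complement sum = 0x2A37.
Checksum = ~0x2A37 & 0xFFFF = 0xD5C8.

D5C8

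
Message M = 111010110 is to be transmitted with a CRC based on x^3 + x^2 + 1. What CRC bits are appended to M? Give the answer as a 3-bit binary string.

011

Append 3 zeros: 111010110000. Divide by 1101 (XOR where the leading bit is 1):
  pos 0: 1110 XOR 1101 = 0011
  pos 2: 1110 XOR 1101 = 0011
  pos 4: 1111 XOR 1101 = 0010
  pos 6: 1000 XOR 1101 = 0101
  pos 7: 1010 XOR 1101 = 0111
  pos 8: 1110 XOR 1101 = 0011
Remainder (last 3 bits) = 011. This is the CRC / FCS.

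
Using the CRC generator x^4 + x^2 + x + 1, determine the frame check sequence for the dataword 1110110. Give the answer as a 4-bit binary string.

Append 4 zeros: 11101100000. Divide by 10111 (XOR where the leading bit is 1):
  pos 0: 11101 XOR 10111 = 01010
  pos 1: 10101 XOR 10111 = 00010
  pos 4: 10000 XOR 10111 = 00111
  pos 6: 11100 XOR 10111 = 01011
Remainder (last 4 bits) = 1011. This is the CRC / FCS.

1011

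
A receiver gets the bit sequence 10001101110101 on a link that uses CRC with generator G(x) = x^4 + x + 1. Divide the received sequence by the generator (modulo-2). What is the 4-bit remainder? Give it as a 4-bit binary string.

1110

Modulo-2 division of 10001101110101 by 10011:
  pos 0: 10001 XOR 10011 = 00010
  pos 3: 10101 XOR 10011 = 00110
  pos 5: 11011 XOR 10011 = 01000
  pos 6: 10000 XOR 10011 = 00011
  pos 9: 11101 XOR 10011 = 01110
Remainder = 1110 (nonzero — an error is detected).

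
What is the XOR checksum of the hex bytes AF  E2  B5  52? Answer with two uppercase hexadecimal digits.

AA

XOR the bytes together:
  start with 0xAF
  0xAF ⊕ 0xE2 = 0x4D
  0x4D ⊕ 0xB5 = 0xF8
  0xF8 ⊕ 0x52 = 0xAA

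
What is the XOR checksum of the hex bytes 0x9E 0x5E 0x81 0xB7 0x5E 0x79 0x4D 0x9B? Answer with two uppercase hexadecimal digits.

XOR the bytes together:
  start with 0x9E
  0x9E ⊕ 0x5E = 0xC0
  0xC0 ⊕ 0x81 = 0x41
  0x41 ⊕ 0xB7 = 0xF6
  0xF6 ⊕ 0x5E = 0xA8
  0xA8 ⊕ 0x79 = 0xD1
  0xD1 ⊕ 0x4D = 0x9C
  0x9C ⊕ 0x9B = 0x07

07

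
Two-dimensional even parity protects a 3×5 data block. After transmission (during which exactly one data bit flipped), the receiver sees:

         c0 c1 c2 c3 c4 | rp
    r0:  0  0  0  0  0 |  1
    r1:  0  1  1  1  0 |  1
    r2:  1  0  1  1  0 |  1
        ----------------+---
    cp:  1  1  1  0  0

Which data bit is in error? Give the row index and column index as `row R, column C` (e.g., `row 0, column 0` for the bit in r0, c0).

row 0, column 2

Recompute each row's even parity and compare to rp:
  r0: data parity 0, sent rp 1 → mismatch
  r1: data parity 1, sent rp 1 → ok
  r2: data parity 1, sent rp 1 → ok
Recompute each column's even parity and compare to cp:
  c0: data parity 1, sent cp 1 → ok
  c1: data parity 1, sent cp 1 → ok
  c2: data parity 0, sent cp 1 → mismatch
  c3: data parity 0, sent cp 0 → ok
  c4: data parity 0, sent cp 0 → ok
Exactly one row (r0) and one column (c2) fail → the flipped bit is at their intersection.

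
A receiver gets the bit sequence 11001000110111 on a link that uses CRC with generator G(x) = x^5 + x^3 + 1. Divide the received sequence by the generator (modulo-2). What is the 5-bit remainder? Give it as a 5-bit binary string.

01000

Modulo-2 division of 11001000110111 by 101001:
  pos 0: 110010 XOR 101001 = 011011
  pos 1: 110110 XOR 101001 = 011111
  pos 2: 111110 XOR 101001 = 010111
  pos 3: 101111 XOR 101001 = 000110
  pos 6: 110101 XOR 101001 = 011100
  pos 7: 111001 XOR 101001 = 010000
  pos 8: 100001 XOR 101001 = 001000
Remainder = 01000 (nonzero — an error is detected).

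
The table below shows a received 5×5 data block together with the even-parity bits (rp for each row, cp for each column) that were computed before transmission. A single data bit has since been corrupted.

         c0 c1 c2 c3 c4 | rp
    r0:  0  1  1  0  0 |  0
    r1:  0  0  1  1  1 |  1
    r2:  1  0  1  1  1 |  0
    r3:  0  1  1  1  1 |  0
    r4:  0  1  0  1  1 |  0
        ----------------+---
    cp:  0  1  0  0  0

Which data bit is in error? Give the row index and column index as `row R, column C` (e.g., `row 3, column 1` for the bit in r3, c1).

row 4, column 0

Recompute each row's even parity and compare to rp:
  r0: data parity 0, sent rp 0 → ok
  r1: data parity 1, sent rp 1 → ok
  r2: data parity 0, sent rp 0 → ok
  r3: data parity 0, sent rp 0 → ok
  r4: data parity 1, sent rp 0 → mismatch
Recompute each column's even parity and compare to cp:
  c0: data parity 1, sent cp 0 → mismatch
  c1: data parity 1, sent cp 1 → ok
  c2: data parity 0, sent cp 0 → ok
  c3: data parity 0, sent cp 0 → ok
  c4: data parity 0, sent cp 0 → ok
Exactly one row (r4) and one column (c0) fail → the flipped bit is at their intersection.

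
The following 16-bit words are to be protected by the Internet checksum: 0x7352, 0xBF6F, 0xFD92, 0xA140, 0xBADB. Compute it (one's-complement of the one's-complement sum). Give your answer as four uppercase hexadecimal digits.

738E

One's-complement addition (fold any carry out of bit 15 back into bit 0):
  0x7352 + 0xBF6F = 0x132C1 → wrap carry → 0x32C2
  0x32C2 + 0xFD92 = 0x13054 → wrap carry → 0x3055
  0x3055 + 0xA140 = 0x0D195
  0xD195 + 0xBADB = 0x18C70 → wrap carry → 0x8C71
One's-complement sum = 0x8C71.
Checksum = ~0x8C71 & 0xFFFF = 0x738E.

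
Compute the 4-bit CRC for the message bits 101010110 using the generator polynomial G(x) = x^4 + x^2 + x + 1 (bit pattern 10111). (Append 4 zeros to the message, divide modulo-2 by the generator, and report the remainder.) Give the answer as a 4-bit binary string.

0001

Append 4 zeros: 1010101100000. Divide by 10111 (XOR where the leading bit is 1):
  pos 0: 10101 XOR 10111 = 00010
  pos 3: 10011 XOR 10111 = 00100
  pos 5: 10000 XOR 10111 = 00111
  pos 7: 11100 XOR 10111 = 01011
  pos 8: 10110 XOR 10111 = 00001
Remainder (last 4 bits) = 0001. This is the CRC / FCS.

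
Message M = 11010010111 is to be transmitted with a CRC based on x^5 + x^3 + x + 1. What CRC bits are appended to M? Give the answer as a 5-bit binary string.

Append 5 zeros: 1101001011100000. Divide by 101011 (XOR where the leading bit is 1):
  pos 0: 110100 XOR 101011 = 011111
  pos 1: 111111 XOR 101011 = 010100
  pos 2: 101000 XOR 101011 = 000011
  pos 6: 111110 XOR 101011 = 010101
  pos 7: 101010 XOR 101011 = 000001
Remainder (last 5 bits) = 01000. This is the CRC / FCS.

01000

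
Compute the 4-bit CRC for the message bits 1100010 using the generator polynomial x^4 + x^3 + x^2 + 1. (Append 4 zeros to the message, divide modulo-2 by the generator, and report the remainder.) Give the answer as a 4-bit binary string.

1011

Append 4 zeros: 11000100000. Divide by 11101 (XOR where the leading bit is 1):
  pos 0: 11000 XOR 11101 = 00101
  pos 2: 10110 XOR 11101 = 01011
  pos 3: 10110 XOR 11101 = 01011
  pos 4: 10110 XOR 11101 = 01011
  pos 5: 10110 XOR 11101 = 01011
  pos 6: 10110 XOR 11101 = 01011
Remainder (last 4 bits) = 1011. This is the CRC / FCS.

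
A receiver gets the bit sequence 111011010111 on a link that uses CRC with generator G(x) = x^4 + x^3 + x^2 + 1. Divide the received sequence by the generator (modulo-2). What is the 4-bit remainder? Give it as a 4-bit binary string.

0100

Modulo-2 division of 111011010111 by 11101:
  pos 0: 11101 XOR 11101 = 00000
  pos 5: 10101 XOR 11101 = 01000
  pos 6: 10001 XOR 11101 = 01100
  pos 7: 11001 XOR 11101 = 00100
Remainder = 0100 (nonzero — an error is detected).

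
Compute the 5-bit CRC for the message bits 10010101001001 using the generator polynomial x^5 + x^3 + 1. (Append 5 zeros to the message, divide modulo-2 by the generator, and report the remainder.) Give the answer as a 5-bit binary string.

10110

Append 5 zeros: 1001010100100100000. Divide by 101001 (XOR where the leading bit is 1):
  pos 0: 100101 XOR 101001 = 001100
  pos 2: 110001 XOR 101001 = 011000
  pos 3: 110000 XOR 101001 = 011001
  pos 4: 110010 XOR 101001 = 011011
  pos 5: 110111 XOR 101001 = 011110
  pos 6: 111100 XOR 101001 = 010101
  pos 7: 101010 XOR 101001 = 000011
  pos 11: 111000 XOR 101001 = 010001
  pos 12: 100010 XOR 101001 = 001011
Remainder (last 5 bits) = 10110. This is the CRC / FCS.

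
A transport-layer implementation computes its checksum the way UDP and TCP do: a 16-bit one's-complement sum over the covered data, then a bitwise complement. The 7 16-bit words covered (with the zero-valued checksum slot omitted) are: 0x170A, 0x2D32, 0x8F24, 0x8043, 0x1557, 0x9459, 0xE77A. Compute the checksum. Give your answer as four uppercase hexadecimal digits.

1B30

One's-complement addition (fold any carry out of bit 15 back into bit 0):
  0x170A + 0x2D32 = 0x0443C
  0x443C + 0x8F24 = 0x0D360
  0xD360 + 0x8043 = 0x153A3 → wrap carry → 0x53A4
  0x53A4 + 0x1557 = 0x068FB
  0x68FB + 0x9459 = 0x0FD54
  0xFD54 + 0xE77A = 0x1E4CE → wrap carry → 0xE4CF
One's-complement sum = 0xE4CF.
Checksum = ~0xE4CF & 0xFFFF = 0x1B30.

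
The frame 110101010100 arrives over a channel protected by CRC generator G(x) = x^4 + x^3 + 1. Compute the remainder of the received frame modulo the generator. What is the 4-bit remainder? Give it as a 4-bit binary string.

1011

Modulo-2 division of 110101010100 by 11001:
  pos 0: 11010 XOR 11001 = 00011
  pos 3: 11101 XOR 11001 = 00100
  pos 5: 10001 XOR 11001 = 01000
  pos 6: 10000 XOR 11001 = 01001
  pos 7: 10010 XOR 11001 = 01011
Remainder = 1011 (nonzero — an error is detected).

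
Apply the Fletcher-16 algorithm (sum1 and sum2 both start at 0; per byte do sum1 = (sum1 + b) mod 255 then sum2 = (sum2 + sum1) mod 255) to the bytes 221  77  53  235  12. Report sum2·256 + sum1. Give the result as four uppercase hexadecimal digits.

0E58

Running sums (mod 255):
  after byte 0 (221): sum1=221, sum2=221
  after byte 1 (77): sum1=43, sum2=9
  after byte 2 (53): sum1=96, sum2=105
  after byte 3 (235): sum1=76, sum2=181
  after byte 4 (12): sum1=88, sum2=14
Checksum = sum2·256 + sum1 = 14·256 + 88 = 3672 = 0x0E58.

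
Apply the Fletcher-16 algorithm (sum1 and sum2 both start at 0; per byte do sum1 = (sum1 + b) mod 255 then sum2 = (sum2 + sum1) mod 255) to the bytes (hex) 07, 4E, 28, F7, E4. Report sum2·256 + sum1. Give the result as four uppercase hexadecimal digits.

A95A

Running sums (mod 255):
  after byte 0 (07): sum1=7, sum2=7
  after byte 1 (4E): sum1=85, sum2=92
  after byte 2 (28): sum1=125, sum2=217
  after byte 3 (F7): sum1=117, sum2=79
  after byte 4 (E4): sum1=90, sum2=169
Checksum = sum2·256 + sum1 = 169·256 + 90 = 43354 = 0xA95A.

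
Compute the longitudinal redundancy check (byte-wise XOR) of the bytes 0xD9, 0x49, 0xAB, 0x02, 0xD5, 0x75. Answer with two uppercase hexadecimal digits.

99

XOR the bytes together:
  start with 0xD9
  0xD9 ⊕ 0x49 = 0x90
  0x90 ⊕ 0xAB = 0x3B
  0x3B ⊕ 0x02 = 0x39
  0x39 ⊕ 0xD5 = 0xEC
  0xEC ⊕ 0x75 = 0x99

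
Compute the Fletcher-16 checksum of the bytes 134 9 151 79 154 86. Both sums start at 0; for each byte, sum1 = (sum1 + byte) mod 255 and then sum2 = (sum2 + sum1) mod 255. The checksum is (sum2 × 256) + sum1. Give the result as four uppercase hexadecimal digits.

2C67

Running sums (mod 255):
  after byte 0 (134): sum1=134, sum2=134
  after byte 1 (9): sum1=143, sum2=22
  after byte 2 (151): sum1=39, sum2=61
  after byte 3 (79): sum1=118, sum2=179
  after byte 4 (154): sum1=17, sum2=196
  after byte 5 (86): sum1=103, sum2=44
Checksum = sum2·256 + sum1 = 44·256 + 103 = 11367 = 0x2C67.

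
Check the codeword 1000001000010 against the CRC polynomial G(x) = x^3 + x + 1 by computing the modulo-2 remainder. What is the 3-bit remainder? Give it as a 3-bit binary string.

000

Modulo-2 division of 1000001000010 by 1011:
  pos 0: 1000 XOR 1011 = 0011
  pos 2: 1100 XOR 1011 = 0111
  pos 3: 1111 XOR 1011 = 0100
  pos 4: 1000 XOR 1011 = 0011
  pos 6: 1100 XOR 1011 = 0111
  pos 7: 1110 XOR 1011 = 0101
  pos 8: 1011 XOR 1011 = 0000
Remainder = 000 (zero — the frame passes the CRC check).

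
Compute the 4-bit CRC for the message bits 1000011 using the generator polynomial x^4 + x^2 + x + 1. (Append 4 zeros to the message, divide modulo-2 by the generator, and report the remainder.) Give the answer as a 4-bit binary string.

Append 4 zeros: 10000110000. Divide by 10111 (XOR where the leading bit is 1):
  pos 0: 10000 XOR 10111 = 00111
  pos 2: 11111 XOR 10111 = 01000
  pos 3: 10000 XOR 10111 = 00111
  pos 5: 11100 XOR 10111 = 01011
  pos 6: 10110 XOR 10111 = 00001
Remainder (last 4 bits) = 0001. This is the CRC / FCS.

0001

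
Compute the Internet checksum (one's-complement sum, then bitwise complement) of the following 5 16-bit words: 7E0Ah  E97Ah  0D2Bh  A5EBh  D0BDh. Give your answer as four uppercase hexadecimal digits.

14A6

One's-complement addition (fold any carry out of bit 15 back into bit 0):
  0x7E0A + 0xE97A = 0x16784 → wrap carry → 0x6785
  0x6785 + 0x0D2B = 0x074B0
  0x74B0 + 0xA5EB = 0x11A9B → wrap carry → 0x1A9C
  0x1A9C + 0xD0BD = 0x0EB59
One's-complement sum = 0xEB59.
Checksum = ~0xEB59 & 0xFFFF = 0x14A6.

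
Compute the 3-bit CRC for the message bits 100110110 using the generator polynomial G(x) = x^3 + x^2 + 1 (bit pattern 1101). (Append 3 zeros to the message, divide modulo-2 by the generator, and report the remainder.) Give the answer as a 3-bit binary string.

Append 3 zeros: 100110110000. Divide by 1101 (XOR where the leading bit is 1):
  pos 0: 1001 XOR 1101 = 0100
  pos 1: 1001 XOR 1101 = 0100
  pos 2: 1000 XOR 1101 = 0101
  pos 3: 1011 XOR 1101 = 0110
  pos 4: 1101 XOR 1101 = 0000
Remainder (last 3 bits) = 000. This is the CRC / FCS.

000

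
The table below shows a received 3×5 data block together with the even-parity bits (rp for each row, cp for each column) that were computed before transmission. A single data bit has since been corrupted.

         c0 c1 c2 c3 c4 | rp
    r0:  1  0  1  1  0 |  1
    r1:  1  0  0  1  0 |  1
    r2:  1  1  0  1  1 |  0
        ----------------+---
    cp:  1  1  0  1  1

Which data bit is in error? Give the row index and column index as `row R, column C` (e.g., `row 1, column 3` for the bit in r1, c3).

row 1, column 2

Recompute each row's even parity and compare to rp:
  r0: data parity 1, sent rp 1 → ok
  r1: data parity 0, sent rp 1 → mismatch
  r2: data parity 0, sent rp 0 → ok
Recompute each column's even parity and compare to cp:
  c0: data parity 1, sent cp 1 → ok
  c1: data parity 1, sent cp 1 → ok
  c2: data parity 1, sent cp 0 → mismatch
  c3: data parity 1, sent cp 1 → ok
  c4: data parity 1, sent cp 1 → ok
Exactly one row (r1) and one column (c2) fail → the flipped bit is at their intersection.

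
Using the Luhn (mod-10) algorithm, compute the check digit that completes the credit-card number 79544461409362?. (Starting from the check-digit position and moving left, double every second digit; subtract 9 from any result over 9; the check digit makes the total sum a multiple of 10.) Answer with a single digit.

2

Partial digits right→left: 2 6 3 9 0 4 1 6 4 4 4 5 9 7
Double every second digit counting from the check-digit position (so the 1st, 3rd, 5th, ... of the partial from the right).
  doubled (with −9 where >9): 4 6 0 2 8 8 9 → sum 37
  kept as-is: 6 9 4 6 4 5 7 → sum 41
Total = 37 + 41 = 78.
Check digit = (10 − (78 mod 10)) mod 10 = 2.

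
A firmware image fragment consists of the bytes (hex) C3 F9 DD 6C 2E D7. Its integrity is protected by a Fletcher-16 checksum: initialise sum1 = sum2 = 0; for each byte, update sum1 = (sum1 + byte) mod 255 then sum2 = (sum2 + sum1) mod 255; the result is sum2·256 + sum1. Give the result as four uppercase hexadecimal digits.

Running sums (mod 255):
  after byte 0 (C3): sum1=195, sum2=195
  after byte 1 (F9): sum1=189, sum2=129
  after byte 2 (DD): sum1=155, sum2=29
  after byte 3 (6C): sum1=8, sum2=37
  after byte 4 (2E): sum1=54, sum2=91
  after byte 5 (D7): sum1=14, sum2=105
Checksum = sum2·256 + sum1 = 105·256 + 14 = 26894 = 0x690E.

690E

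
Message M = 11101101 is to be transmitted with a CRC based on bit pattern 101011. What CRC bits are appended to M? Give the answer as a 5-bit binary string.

Append 5 zeros: 1110110100000. Divide by 101011 (XOR where the leading bit is 1):
  pos 0: 111011 XOR 101011 = 010000
  pos 1: 100000 XOR 101011 = 001011
  pos 3: 101110 XOR 101011 = 000101
  pos 6: 101000 XOR 101011 = 000011
Remainder (last 5 bits) = 00110. This is the CRC / FCS.

00110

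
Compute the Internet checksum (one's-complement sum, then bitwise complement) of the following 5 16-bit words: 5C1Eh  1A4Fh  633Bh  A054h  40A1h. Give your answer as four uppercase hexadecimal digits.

4561

One's-complement addition (fold any carry out of bit 15 back into bit 0):
  0x5C1E + 0x1A4F = 0x0766D
  0x766D + 0x633B = 0x0D9A8
  0xD9A8 + 0xA054 = 0x179FC → wrap carry → 0x79FD
  0x79FD + 0x40A1 = 0x0BA9E
One's-complement sum = 0xBA9E.
Checksum = ~0xBA9E & 0xFFFF = 0x4561.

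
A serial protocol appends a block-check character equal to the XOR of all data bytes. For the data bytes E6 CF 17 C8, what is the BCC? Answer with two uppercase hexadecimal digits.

XOR the bytes together:
  start with 0xE6
  0xE6 ⊕ 0xCF = 0x29
  0x29 ⊕ 0x17 = 0x3E
  0x3E ⊕ 0xC8 = 0xF6

F6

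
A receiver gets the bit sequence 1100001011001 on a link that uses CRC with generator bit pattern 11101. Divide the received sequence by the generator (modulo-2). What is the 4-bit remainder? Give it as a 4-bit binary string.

Modulo-2 division of 1100001011001 by 11101:
  pos 0: 11000 XOR 11101 = 00101
  pos 2: 10101 XOR 11101 = 01000
  pos 3: 10000 XOR 11101 = 01101
  pos 4: 11011 XOR 11101 = 00110
  pos 6: 11010 XOR 11101 = 00111
  pos 8: 11101 XOR 11101 = 00000
Remainder = 0000 (zero — the frame passes the CRC check).

0000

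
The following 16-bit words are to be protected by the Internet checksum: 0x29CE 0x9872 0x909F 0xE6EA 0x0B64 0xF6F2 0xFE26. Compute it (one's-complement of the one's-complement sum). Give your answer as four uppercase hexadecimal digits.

C5B6

One's-complement addition (fold any carry out of bit 15 back into bit 0):
  0x29CE + 0x9872 = 0x0C240
  0xC240 + 0x909F = 0x152DF → wrap carry → 0x52E0
  0x52E0 + 0xE6EA = 0x139CA → wrap carry → 0x39CB
  0x39CB + 0x0B64 = 0x0452F
  0x452F + 0xF6F2 = 0x13C21 → wrap carry → 0x3C22
  0x3C22 + 0xFE26 = 0x13A48 → wrap carry → 0x3A49
One's-complement sum = 0x3A49.
Checksum = ~0x3A49 & 0xFFFF = 0xC5B6.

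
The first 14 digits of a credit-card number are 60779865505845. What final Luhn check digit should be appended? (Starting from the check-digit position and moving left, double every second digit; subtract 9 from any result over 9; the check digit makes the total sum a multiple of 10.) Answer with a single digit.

7

Partial digits right→left: 5 4 8 5 0 5 5 6 8 9 7 7 0 6
Double every second digit counting from the check-digit position (so the 1st, 3rd, 5th, ... of the partial from the right).
  doubled (with −9 where >9): 1 7 0 1 7 5 0 → sum 21
  kept as-is: 4 5 5 6 9 7 6 → sum 42
Total = 21 + 42 = 63.
Check digit = (10 − (63 mod 10)) mod 10 = 7.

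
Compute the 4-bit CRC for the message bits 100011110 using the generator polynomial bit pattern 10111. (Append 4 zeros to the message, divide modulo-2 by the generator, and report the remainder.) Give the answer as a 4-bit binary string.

Append 4 zeros: 1000111100000. Divide by 10111 (XOR where the leading bit is 1):
  pos 0: 10001 XOR 10111 = 00110
  pos 2: 11011 XOR 10111 = 01100
  pos 3: 11001 XOR 10111 = 01110
  pos 4: 11100 XOR 10111 = 01011
  pos 5: 10110 XOR 10111 = 00001
Remainder (last 4 bits) = 1000. This is the CRC / FCS.

1000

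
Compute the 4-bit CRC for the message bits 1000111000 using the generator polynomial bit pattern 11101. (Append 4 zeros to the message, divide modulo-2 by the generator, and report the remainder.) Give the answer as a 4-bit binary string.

Append 4 zeros: 10001110000000. Divide by 11101 (XOR where the leading bit is 1):
  pos 0: 10001 XOR 11101 = 01100
  pos 1: 11001 XOR 11101 = 00100
  pos 3: 10010 XOR 11101 = 01111
  pos 4: 11110 XOR 11101 = 00011
  pos 7: 11000 XOR 11101 = 00101
  pos 9: 10100 XOR 11101 = 01001
Remainder (last 4 bits) = 1001. This is the CRC / FCS.

1001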